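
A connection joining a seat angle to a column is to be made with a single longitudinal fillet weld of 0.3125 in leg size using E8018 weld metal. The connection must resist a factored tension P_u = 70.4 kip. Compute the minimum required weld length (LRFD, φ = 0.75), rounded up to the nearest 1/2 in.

L = 9 in

E80XX → F_EXX = 80 ksi.
Throat t_e = 0.707 × 0.3125 = 0.2209 in.
φr_n = 0.75 × 0.6 × 80 × 0.2209 = 7.954 kip/in.
L_req = P_u / φr_n = 70.4 / 7.954 = 8.851 in total.
Round up → use L = 9 in.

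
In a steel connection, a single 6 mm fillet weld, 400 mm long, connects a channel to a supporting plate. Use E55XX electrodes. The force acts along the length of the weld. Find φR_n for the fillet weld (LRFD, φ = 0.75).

φR_n ≈ 420 kN

E55XX → F_EXX = 550 MPa.
Effective throat t_e = 0.707 × 6 = 4.242 mm.
Total length L = 400 mm; A_we = 4.242 × 400 = 1697 mm².
F_nw = 0.6 F_EXX = 0.6 × 550 = 330 MPa.
φR_n = 0.75 × 330 × 1697 × 10⁻³ = 420 kN.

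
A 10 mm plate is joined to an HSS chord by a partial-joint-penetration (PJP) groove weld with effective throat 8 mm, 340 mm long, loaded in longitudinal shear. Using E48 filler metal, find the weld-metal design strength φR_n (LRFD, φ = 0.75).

E48XX → F_EXX = 480 MPa.
Effective throat (given) t_e = 8 mm.
A_we = 8 × 340 = 2720 mm².
F_nw = 0.6 F_EXX = 288 MPa.
φR_n = 0.75 × 288 × 2720 × 10⁻³ = 587.5 kN.

φR_n ≈ 588 kN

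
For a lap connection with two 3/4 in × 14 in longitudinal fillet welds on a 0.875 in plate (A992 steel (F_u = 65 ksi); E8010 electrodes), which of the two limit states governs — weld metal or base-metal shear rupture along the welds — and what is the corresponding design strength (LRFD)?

φR_n ≈ 534 kips (weld metal governs)

E80XX → F_EXX = 80 ksi.
t_e = 0.707 × 0.75 = 0.5302 in; L = 28 in.
Weld metal: φR_n = 0.75 × 0.6 × 80 × 0.5302 × 28 = 534.5 kips.
Base metal (shear rupture): φR_n = 0.75 × 0.6 × 65 × 0.875 × 28 = 716.6 kips.
Governing: weld metal.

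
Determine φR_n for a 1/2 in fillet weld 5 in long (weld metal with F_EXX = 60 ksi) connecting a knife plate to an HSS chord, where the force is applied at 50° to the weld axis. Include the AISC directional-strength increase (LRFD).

t_e = 0.707 × 0.5 = 0.3535 in; A_we = 0.3535 × 5 = 1.767 in².
Directional factor: 1.0 + 0.5 sin^1.5(50°) = 1.335.
F_nw = 0.6 × 60 × 1.335 = 48.07 ksi.
φR_n = 0.75 × 48.07 × 1.767 = 63.72 kip.

φR_n ≈ 63.7 kip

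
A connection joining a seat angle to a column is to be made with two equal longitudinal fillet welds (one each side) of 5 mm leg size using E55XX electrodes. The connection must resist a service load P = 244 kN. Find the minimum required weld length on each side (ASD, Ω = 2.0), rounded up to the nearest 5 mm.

L = 210 mm on each side

E55XX → F_EXX = 550 MPa.
Throat t_e = 0.707 × 5 = 3.535 mm.
r_n/Ω = (0.6 × 550 × 3.535) / 2.0 = 583.3 N/mm = 0.5833 kN/mm.
L_req = P / (r_n/Ω) = 244 / 0.5833 = 418.3 mm total.
Per side: 418.3 / 2 = 209.2 mm.
Round up → use L = 210 mm on each side.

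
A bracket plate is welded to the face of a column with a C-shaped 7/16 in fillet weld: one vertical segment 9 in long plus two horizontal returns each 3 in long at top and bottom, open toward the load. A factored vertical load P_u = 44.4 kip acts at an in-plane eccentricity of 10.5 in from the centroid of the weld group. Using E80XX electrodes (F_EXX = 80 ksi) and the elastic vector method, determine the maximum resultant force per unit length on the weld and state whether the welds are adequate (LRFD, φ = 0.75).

f_max ≈ 13.8 kip/in; NOT adequate

Total weld length L_w = 15 in. Treat welds as unit-width lines.
Centroid: x̄ = 2×3×1.5 / 15 = 0.6 in from the vertical weld.
Polar moment about centroid: J = I_x + I_y = [9³/12 + 2×3×4.5²] + [9×0.6² + 2(3³/12 + 3×0.9²)] = 194.8 in³.
Direct shear f_v = P/L_w = 44.4 / 15 = 2.96 kip/in (vertical).
Torsion M = P·e = 44.4 × 10.5 = 466.2 kip·in.
Critical point at (x, y) = (2.4, 4.5) from centroid. f_tx = M·y/J = 10.77 kip/in; f_ty = M·x/J = 5.742 kip/in.
Resultant f_max = √[f_tx² + (f_v + f_ty)²] = √[10.77² + (2.96 + 5.742)²] = 13.84 kip/in.
Capacity per unit length: φr_n = 0.75 × 0.6 × 80 × (0.707 × 0.4375) = 11.14 kip/in.
13.84 > 11.14 → NOT adequate.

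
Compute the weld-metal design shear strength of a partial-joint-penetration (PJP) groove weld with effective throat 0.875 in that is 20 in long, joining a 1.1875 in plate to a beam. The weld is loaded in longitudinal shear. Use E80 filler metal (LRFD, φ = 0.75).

E80XX → F_EXX = 80 ksi.
Effective throat (given) t_e = 0.875 in.
A_we = 0.875 × 20 = 17.5 in².
F_nw = 0.6 F_EXX = 48 ksi.
φR_n = 0.75 × 48 × 17.5 = 630 kips.

φR_n ≈ 630 kips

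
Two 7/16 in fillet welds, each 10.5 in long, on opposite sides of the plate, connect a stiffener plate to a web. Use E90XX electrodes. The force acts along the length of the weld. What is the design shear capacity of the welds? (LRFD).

E90XX → F_EXX = 90 ksi.
Effective throat t_e = 0.707 × 0.4375 = 0.3093 in.
Total length L = 21 in; A_we = 0.3093 × 21 = 6.496 in².
F_nw = 0.6 F_EXX = 0.6 × 90 = 54 ksi.
φR_n = 0.75 × 54 × 6.496 = 263.1 kips.

φR_n ≈ 263 kips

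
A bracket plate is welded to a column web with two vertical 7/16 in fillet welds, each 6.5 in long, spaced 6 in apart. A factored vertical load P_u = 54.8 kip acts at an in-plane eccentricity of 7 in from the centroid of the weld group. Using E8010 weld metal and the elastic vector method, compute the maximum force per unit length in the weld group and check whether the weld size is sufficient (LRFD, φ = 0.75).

E80XX → F_EXX = 80 ksi.
Total weld length L_w = 13 in. Treat welds as unit-width lines.
Polar moment about centroid: J = 2[d³/12 + d(b/2)²] = 2[6.5³/12 + 6.5×3²] = 162.8 in³.
Direct shear f_v = P/L_w = 54.8 / 13 = 4.215 kip/in (vertical).
Torsion M = P·e = 54.8 × 7 = 383.6 kip·in.
Critical point at (x, y) = (3, 3.25) from centroid. f_tx = M·y/J = 7.659 kip/in; f_ty = M·x/J = 7.07 kip/in.
Resultant f_max = √[f_tx² + (f_v + f_ty)²] = √[7.659² + (4.215 + 7.07)²] = 13.64 kip/in.
Capacity per unit length: φr_n = 0.75 × 0.6 × 80 × (0.707 × 0.4375) = 11.14 kip/in.
13.64 > 11.14 → NOT adequate.

f_max ≈ 13.6 kip/in; NOT adequate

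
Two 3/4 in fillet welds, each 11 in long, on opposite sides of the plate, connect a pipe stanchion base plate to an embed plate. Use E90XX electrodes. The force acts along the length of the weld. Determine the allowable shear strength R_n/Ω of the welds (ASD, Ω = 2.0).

R_n/Ω ≈ 315 kips

E90XX → F_EXX = 90 ksi.
Effective throat t_e = 0.707 × 0.75 = 0.5302 in.
Total length L = 22 in; A_we = 0.5302 × 22 = 11.67 in².
F_nw = 0.6 F_EXX = 0.6 × 90 = 54 ksi.
R_n = 54 × 11.67 = 629.9 kips; R_n/Ω = 629.9/2.0 = 315 kips.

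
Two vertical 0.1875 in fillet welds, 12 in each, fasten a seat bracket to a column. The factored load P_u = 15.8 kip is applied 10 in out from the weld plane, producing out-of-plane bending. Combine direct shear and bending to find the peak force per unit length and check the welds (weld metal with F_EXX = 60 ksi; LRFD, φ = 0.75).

f_max ≈ 3.36 kip/in; adequate

L_w = 2 × 12 = 24 in; section modulus (unit throat) S = 2 × L²/6 = 48 in².
Direct shear f_v = P/L_w = 15.8/24 = 0.6583 kip/in.
Moment M = P × e = 15.8 × 10 = 158 kip·in; bending f_b = M/S = 3.292 kip/in.
f_max = √(f_v² + f_b²) = √(0.6583² + 3.292²) = 3.357 kip/in.
φr_n = 0.75 × 0.6 × 60 × (0.707 × 0.1875) = 3.579 kip/in → adequate.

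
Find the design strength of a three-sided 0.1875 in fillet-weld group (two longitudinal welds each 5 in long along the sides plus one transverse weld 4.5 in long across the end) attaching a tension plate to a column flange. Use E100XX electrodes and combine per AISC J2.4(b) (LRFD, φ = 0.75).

φR_n ≈ 91 kips

E100XX → F_EXX = 100 ksi.
t_e = 0.707 × 0.1875 = 0.1326 in.
R_nwl = 0.6 × 100 × 0.1326 × 10 = 79.54 kips (longitudinal, 2 welds).
R_nwt = 0.6 × 100 × 0.1326 × 4.5 = 35.79 kips (transverse, base value).
(i) R_nwl + R_nwt = 115.3 kips; (ii) 0.85 R_nwl + 1.5 R_nwt = 121.3 kips.
R_n = max = 121.3 kips [governs: (ii)]; φR_n = 90.97 kips.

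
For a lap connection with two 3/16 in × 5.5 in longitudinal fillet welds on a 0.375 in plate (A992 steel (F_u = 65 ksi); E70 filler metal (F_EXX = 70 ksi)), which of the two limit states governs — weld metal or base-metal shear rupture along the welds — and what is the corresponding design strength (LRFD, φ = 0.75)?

φR_n ≈ 45.9 kips (weld metal governs)

t_e = 0.707 × 0.1875 = 0.1326 in; L = 11 in.
Weld metal: φR_n = 0.75 × 0.6 × 70 × 0.1326 × 11 = 45.93 kips.
Base metal (shear rupture): φR_n = 0.75 × 0.6 × 65 × 0.375 × 11 = 120.7 kips.
Governing: weld metal.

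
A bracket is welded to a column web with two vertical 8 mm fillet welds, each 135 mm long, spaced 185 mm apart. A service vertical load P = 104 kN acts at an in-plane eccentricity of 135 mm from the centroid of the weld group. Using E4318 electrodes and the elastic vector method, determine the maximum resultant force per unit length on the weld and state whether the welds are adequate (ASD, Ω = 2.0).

f_max ≈ 930 N/mm; NOT adequate

E43XX → F_EXX = 430 MPa.
Total weld length L_w = 270 mm. Treat welds as unit-width lines.
Polar moment about centroid: J = 2[d³/12 + d(b/2)²] = 2[135³/12 + 135×92.5²] = 2720000 mm³.
Direct shear f_v = P/L_w = 104×10³ / 270 = 385.2 N/mm (vertical).
Torsion M = P·e = 104×10³ × 135 = 14040000 N·mm.
Critical point at (x, y) = (92.5, 67.5) from centroid. f_tx = M·y/J = 348.4 N/mm; f_ty = M·x/J = 477.4 N/mm.
Resultant f_max = √[f_tx² + (f_v + f_ty)²] = √[348.4² + (385.2 + 477.4)²] = 930.3 N/mm.
Capacity per unit length: r_n/Ω = (1/2.0) × 0.6 × 430 × (0.707 × 8) = 729.6 N/mm.
930.3 > 729.6 → NOT adequate.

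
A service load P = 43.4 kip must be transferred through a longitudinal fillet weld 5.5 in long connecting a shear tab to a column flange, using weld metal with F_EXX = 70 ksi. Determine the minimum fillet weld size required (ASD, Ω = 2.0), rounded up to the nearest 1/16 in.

Total weld length L = 5.5 in.
Required throat t_e = P × Ω / (0.6 F_EXX × L) = 43.4 × 2.0 / (0.6 × 70 × 5.5) = 0.3758 in.
Required leg w = t_e / 0.707 = 0.5315 in → use 9/16 in.

w = 9/16 in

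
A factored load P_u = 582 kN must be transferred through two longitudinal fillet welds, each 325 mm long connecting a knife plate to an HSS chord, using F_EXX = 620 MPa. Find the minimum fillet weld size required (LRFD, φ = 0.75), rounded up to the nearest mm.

Total weld length L = 650 mm.
Required throat t_e = P_u / (φ × 0.6 F_EXX × L) = 582 / (0.75 × 0.6 × 620 × 650 × 10⁻³) = 3.209 mm.
Required leg w = t_e / 0.707 = 4.539 mm → use 5 mm.

w = 5 mm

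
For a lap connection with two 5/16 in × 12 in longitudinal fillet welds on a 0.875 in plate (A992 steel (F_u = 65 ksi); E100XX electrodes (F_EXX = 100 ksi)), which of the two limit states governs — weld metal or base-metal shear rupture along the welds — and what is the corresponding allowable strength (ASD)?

R_n/Ω ≈ 159 kip (weld metal governs)

t_e = 0.707 × 0.3125 = 0.2209 in; L = 24 in.
Weld metal: R_n/Ω = (1/2.0) × 0.6 × 100 × 0.2209 × 24 = 159.1 kip.
Base metal (shear rupture): R_n/Ω = (1/2.0) × 0.6 × 65 × 0.875 × 24 = 409.5 kip.
Governing: weld metal.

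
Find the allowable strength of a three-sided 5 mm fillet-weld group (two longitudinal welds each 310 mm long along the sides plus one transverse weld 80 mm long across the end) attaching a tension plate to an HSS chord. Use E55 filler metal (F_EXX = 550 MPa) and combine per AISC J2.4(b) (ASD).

R_n/Ω ≈ 408 kN

t_e = 0.707 × 5 = 3.535 mm.
R_nwl = 0.6 × 550 × 3.535 × 620 × 10⁻³ = 723.3 kN (longitudinal, 2 welds).
R_nwt = 0.6 × 550 × 3.535 × 80 × 10⁻³ = 93.32 kN (transverse, base value).
(i) R_nwl + R_nwt = 816.6 kN; (ii) 0.85 R_nwl + 1.5 R_nwt = 754.8 kN.
R_n = max = 816.6 kN [governs: (i)]; R_n/Ω = 408.3 kN.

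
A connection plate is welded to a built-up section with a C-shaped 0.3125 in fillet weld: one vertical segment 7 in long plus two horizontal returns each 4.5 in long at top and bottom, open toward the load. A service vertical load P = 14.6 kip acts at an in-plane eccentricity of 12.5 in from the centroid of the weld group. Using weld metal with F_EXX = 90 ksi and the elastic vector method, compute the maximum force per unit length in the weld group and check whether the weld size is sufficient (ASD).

f_max ≈ 5.66 kip/in; adequate

Total weld length L_w = 16 in. Treat welds as unit-width lines.
Centroid: x̄ = 2×4.5×2.25 / 16 = 1.266 in from the vertical weld.
Polar moment about centroid: J = I_x + I_y = [7³/12 + 2×4.5×3.5²] + [7×1.266² + 2(4.5³/12 + 4.5×0.9844²)] = 174 in³.
Direct shear f_v = P/L_w = 14.6 / 16 = 0.9125 kip/in (vertical).
Torsion M = P·e = 14.6 × 12.5 = 182.5 kip·in.
Critical point at (x, y) = (3.234, 3.5) from centroid. f_tx = M·y/J = 3.672 kip/in; f_ty = M·x/J = 3.393 kip/in.
Resultant f_max = √[f_tx² + (f_v + f_ty)²] = √[3.672² + (0.9125 + 3.393)²] = 5.659 kip/in.
Capacity per unit length: r_n/Ω = (1/2.0) × 0.6 × 90 × (0.707 × 0.3125) = 5.965 kip/in.
5.659 ≤ 5.965 → adequate.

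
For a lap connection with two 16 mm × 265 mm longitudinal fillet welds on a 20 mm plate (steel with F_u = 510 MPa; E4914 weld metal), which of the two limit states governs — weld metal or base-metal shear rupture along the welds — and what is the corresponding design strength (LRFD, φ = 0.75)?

E49XX → F_EXX = 490 MPa.
t_e = 0.707 × 16 = 11.31 mm; L = 530 mm.
Weld metal: φR_n = 0.75 × 0.6 × 490 × 11.31 × 530 × 10⁻³ = 1322 kN.
Base metal (shear rupture): φR_n = 0.75 × 0.6 × 510 × 20 × 530 × 10⁻³ = 2433 kN.
Governing: weld metal.

φR_n ≈ 1320 kN (weld metal governs)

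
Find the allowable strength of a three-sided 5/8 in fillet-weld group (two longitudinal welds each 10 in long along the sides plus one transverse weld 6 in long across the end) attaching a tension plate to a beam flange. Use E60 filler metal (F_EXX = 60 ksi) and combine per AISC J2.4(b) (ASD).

R_n/Ω ≈ 207 kips

t_e = 0.707 × 0.625 = 0.4419 in.
R_nwl = 0.6 × 60 × 0.4419 × 20 = 318.1 kips (longitudinal, 2 welds).
R_nwt = 0.6 × 60 × 0.4419 × 6 = 95.44 kips (transverse, base value).
(i) R_nwl + R_nwt = 413.6 kips; (ii) 0.85 R_nwl + 1.5 R_nwt = 413.6 kips.
R_n = max = 413.6 kips [governs: (i)]; R_n/Ω = 206.8 kips.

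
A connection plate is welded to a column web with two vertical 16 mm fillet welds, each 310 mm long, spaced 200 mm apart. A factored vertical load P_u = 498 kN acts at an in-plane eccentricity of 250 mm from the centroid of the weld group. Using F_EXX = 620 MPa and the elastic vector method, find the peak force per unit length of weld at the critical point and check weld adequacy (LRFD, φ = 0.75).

Total weld length L_w = 620 mm. Treat welds as unit-width lines.
Polar moment about centroid: J = 2[d³/12 + d(b/2)²] = 2[310³/12 + 310×100²] = 11170000 mm³.
Direct shear f_v = P/L_w = 498×10³ / 620 = 803.2 N/mm (vertical).
Torsion M = P·e = 498×10³ × 250 = 124500000 N·mm.
Critical point at (x, y) = (100, 155) from centroid. f_tx = M·y/J = 1728 N/mm; f_ty = M·x/J = 1115 N/mm.
Resultant f_max = √[f_tx² + (f_v + f_ty)²] = √[1728² + (803.2 + 1115)²] = 2582 N/mm.
Capacity per unit length: φr_n = 0.75 × 0.6 × 620 × (0.707 × 16) = 3156 N/mm.
2582 ≤ 3156 → adequate.

f_max ≈ 2580 N/mm; adequate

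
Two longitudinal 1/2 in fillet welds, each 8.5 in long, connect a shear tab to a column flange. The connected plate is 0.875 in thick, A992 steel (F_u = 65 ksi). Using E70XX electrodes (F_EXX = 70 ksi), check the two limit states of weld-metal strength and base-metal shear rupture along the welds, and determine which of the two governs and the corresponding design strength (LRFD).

φR_n ≈ 189 kips (weld metal governs)

t_e = 0.707 × 0.5 = 0.3535 in; L = 17 in.
Weld metal: φR_n = 0.75 × 0.6 × 70 × 0.3535 × 17 = 189.3 kips.
Base metal (shear rupture): φR_n = 0.75 × 0.6 × 65 × 0.875 × 17 = 435.1 kips.
Governing: weld metal.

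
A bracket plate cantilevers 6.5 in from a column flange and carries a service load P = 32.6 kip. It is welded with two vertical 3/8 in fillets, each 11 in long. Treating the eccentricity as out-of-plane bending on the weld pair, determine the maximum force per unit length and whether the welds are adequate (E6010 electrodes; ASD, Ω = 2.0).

f_max ≈ 5.46 kip/in; NOT adequate

E60XX → F_EXX = 60 ksi.
L_w = 2 × 11 = 22 in; section modulus (unit throat) S = 2 × L²/6 = 40.33 in².
Direct shear f_v = P/L_w = 32.6/22 = 1.482 kip/in.
Moment M = P × e = 32.6 × 6.5 = 211.9 kip·in; bending f_b = M/S = 5.254 kip/in.
f_max = √(f_v² + f_b²) = √(1.482² + 5.254²) = 5.459 kip/in.
r_n/Ω = (1/2.0) × 0.6 × 60 × (0.707 × 0.375) = 4.772 kip/in → NOT adequate.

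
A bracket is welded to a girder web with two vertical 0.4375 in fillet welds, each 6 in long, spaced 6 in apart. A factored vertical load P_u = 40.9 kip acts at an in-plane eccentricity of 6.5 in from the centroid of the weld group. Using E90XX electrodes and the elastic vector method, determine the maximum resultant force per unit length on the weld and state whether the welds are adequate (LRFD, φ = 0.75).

E90XX → F_EXX = 90 ksi.
Total weld length L_w = 12 in. Treat welds as unit-width lines.
Polar moment about centroid: J = 2[d³/12 + d(b/2)²] = 2[6³/12 + 6×3²] = 144 in³.
Direct shear f_v = P/L_w = 40.9 / 12 = 3.408 kip/in (vertical).
Torsion M = P·e = 40.9 × 6.5 = 265.85 kip·in.
Critical point at (x, y) = (3, 3) from centroid. f_tx = M·y/J = 5.539 kip/in; f_ty = M·x/J = 5.539 kip/in.
Resultant f_max = √[f_tx² + (f_v + f_ty)²] = √[5.539² + (3.408 + 5.539)²] = 10.52 kip/in.
Capacity per unit length: φr_n = 0.75 × 0.6 × 90 × (0.707 × 0.4375) = 12.53 kip/in.
10.52 ≤ 12.53 → adequate.

f_max ≈ 10.5 kip/in; adequate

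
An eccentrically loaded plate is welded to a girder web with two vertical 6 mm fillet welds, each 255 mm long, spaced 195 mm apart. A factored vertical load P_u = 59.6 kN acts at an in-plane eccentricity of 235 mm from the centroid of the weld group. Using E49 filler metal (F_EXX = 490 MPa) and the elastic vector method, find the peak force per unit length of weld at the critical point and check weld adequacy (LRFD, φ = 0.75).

Total weld length L_w = 510 mm. Treat welds as unit-width lines.
Polar moment about centroid: J = 2[d³/12 + d(b/2)²] = 2[255³/12 + 255×97.5²] = 7612000 mm³.
Direct shear f_v = P/L_w = 59.6×10³ / 510 = 116.9 N/mm (vertical).
Torsion M = P·e = 59.6×10³ × 235 = 14006000 N·mm.
Critical point at (x, y) = (97.5, 127.5) from centroid. f_tx = M·y/J = 234.6 N/mm; f_ty = M·x/J = 179.4 N/mm.
Resultant f_max = √[f_tx² + (f_v + f_ty)²] = √[234.6² + (116.9 + 179.4)²] = 377.9 N/mm.
Capacity per unit length: φr_n = 0.75 × 0.6 × 490 × (0.707 × 6) = 935.4 N/mm.
377.9 ≤ 935.4 → adequate.

f_max ≈ 378 N/mm; adequate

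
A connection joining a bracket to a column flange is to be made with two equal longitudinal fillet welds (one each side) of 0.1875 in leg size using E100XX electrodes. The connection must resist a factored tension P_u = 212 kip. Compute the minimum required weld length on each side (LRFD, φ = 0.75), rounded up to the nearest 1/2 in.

L = 18 in on each side

E100XX → F_EXX = 100 ksi.
Throat t_e = 0.707 × 0.1875 = 0.1326 in.
φr_n = 0.75 × 0.6 × 100 × 0.1326 = 5.965 kip/in.
L_req = P_u / φr_n = 212 / 5.965 = 35.54 in total.
Per side: 35.54 / 2 = 17.77 in.
Round up → use L = 18 in on each side.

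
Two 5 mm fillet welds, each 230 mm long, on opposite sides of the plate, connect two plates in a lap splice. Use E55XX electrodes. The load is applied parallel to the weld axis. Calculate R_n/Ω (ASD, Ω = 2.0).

R_n/Ω ≈ 268 kN

E55XX → F_EXX = 550 MPa.
Effective throat t_e = 0.707 × 5 = 3.535 mm.
Total length L = 460 mm; A_we = 3.535 × 460 = 1626 mm².
F_nw = 0.6 F_EXX = 0.6 × 550 = 330 MPa.
R_n = 330 × 1626 × 10⁻³ = 536.6 kN; R_n/Ω = 536.6/2.0 = 268.3 kN.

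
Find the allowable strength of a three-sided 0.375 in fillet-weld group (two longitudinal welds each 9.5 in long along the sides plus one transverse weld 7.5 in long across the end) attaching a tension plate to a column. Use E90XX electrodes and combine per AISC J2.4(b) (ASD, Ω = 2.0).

R_n/Ω ≈ 196 kip

E90XX → F_EXX = 90 ksi.
t_e = 0.707 × 0.375 = 0.2651 in.
R_nwl = 0.6 × 90 × 0.2651 × 19 = 272 kip (longitudinal, 2 welds).
R_nwt = 0.6 × 90 × 0.2651 × 7.5 = 107.4 kip (transverse, base value).
(i) R_nwl + R_nwt = 379.4 kip; (ii) 0.85 R_nwl + 1.5 R_nwt = 392.3 kip.
R_n = max = 392.3 kip [governs: (ii)]; R_n/Ω = 196.1 kip.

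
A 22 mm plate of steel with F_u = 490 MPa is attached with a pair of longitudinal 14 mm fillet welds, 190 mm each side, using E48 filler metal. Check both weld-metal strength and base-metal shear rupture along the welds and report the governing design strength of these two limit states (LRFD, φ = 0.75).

E48XX → F_EXX = 480 MPa.
t_e = 0.707 × 14 = 9.898 mm; L = 380 mm.
Weld metal: φR_n = 0.75 × 0.6 × 480 × 9.898 × 380 × 10⁻³ = 812.4 kN.
Base metal (shear rupture): φR_n = 0.75 × 0.6 × 490 × 22 × 380 × 10⁻³ = 1843 kN.
Governing: weld metal.

φR_n ≈ 812 kN (weld metal governs)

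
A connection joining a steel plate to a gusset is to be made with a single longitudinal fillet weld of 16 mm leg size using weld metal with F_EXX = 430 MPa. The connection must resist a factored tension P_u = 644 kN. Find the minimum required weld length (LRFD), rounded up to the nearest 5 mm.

L = 295 mm

Throat t_e = 0.707 × 16 = 11.31 mm.
φr_n = 0.75 × 0.6 × 430 × 11.31 × 10⁻³ = 2.189 kN/mm.
L_req = P_u / φr_n = 644 / 2.189 = 294.2 mm total.
Round up → use L = 295 mm.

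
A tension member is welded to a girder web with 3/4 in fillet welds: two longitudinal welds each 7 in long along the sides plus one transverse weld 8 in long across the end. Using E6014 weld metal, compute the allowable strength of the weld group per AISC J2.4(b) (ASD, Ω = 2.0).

E60XX → F_EXX = 60 ksi.
t_e = 0.707 × 0.75 = 0.5302 in.
R_nwl = 0.6 × 60 × 0.5302 × 14 = 267.2 kips (longitudinal, 2 welds).
R_nwt = 0.6 × 60 × 0.5302 × 8 = 152.7 kips (transverse, base value).
(i) R_nwl + R_nwt = 420 kips; (ii) 0.85 R_nwl + 1.5 R_nwt = 456.2 kips.
R_n = max = 456.2 kips [governs: (ii)]; R_n/Ω = 228.1 kips.

R_n/Ω ≈ 228 kips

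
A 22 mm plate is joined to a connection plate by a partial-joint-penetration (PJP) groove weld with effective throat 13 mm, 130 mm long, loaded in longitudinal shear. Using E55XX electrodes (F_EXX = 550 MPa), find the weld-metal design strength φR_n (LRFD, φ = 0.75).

φR_n ≈ 418 kN

Effective throat (given) t_e = 13 mm.
A_we = 13 × 130 = 1690 mm².
F_nw = 0.6 F_EXX = 330 MPa.
φR_n = 0.75 × 330 × 1690 × 10⁻³ = 418.3 kN.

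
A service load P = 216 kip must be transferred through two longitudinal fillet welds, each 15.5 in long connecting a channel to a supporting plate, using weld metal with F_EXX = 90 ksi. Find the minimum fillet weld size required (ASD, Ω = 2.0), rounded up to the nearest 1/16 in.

Total weld length L = 31 in.
Required throat t_e = P × Ω / (0.6 F_EXX × L) = 216 × 2.0 / (0.6 × 90 × 31) = 0.2581 in.
Required leg w = t_e / 0.707 = 0.365 in → use 3/8 in.

w = 3/8 in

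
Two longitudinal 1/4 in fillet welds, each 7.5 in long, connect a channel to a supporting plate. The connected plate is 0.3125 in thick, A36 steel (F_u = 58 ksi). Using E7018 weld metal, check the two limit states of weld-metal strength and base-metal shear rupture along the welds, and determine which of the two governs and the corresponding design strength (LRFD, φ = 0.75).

φR_n ≈ 83.5 kips (weld metal governs)

E70XX → F_EXX = 70 ksi.
t_e = 0.707 × 0.25 = 0.1767 in; L = 15 in.
Weld metal: φR_n = 0.75 × 0.6 × 70 × 0.1767 × 15 = 83.51 kips.
Base metal (shear rupture): φR_n = 0.75 × 0.6 × 58 × 0.3125 × 15 = 122.3 kips.
Governing: weld metal.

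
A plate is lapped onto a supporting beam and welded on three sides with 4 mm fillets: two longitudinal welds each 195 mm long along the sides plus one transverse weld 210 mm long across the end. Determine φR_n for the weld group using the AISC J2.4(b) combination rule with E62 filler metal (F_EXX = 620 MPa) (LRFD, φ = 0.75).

t_e = 0.707 × 4 = 2.828 mm.
R_nwl = 0.6 × 620 × 2.828 × 390 × 10⁻³ = 410.3 kN (longitudinal, 2 welds).
R_nwt = 0.6 × 620 × 2.828 × 210 × 10⁻³ = 220.9 kN (transverse, base value).
(i) R_nwl + R_nwt = 631.2 kN; (ii) 0.85 R_nwl + 1.5 R_nwt = 680.1 kN.
R_n = max = 680.1 kN [governs: (ii)]; φR_n = 510.1 kN.

φR_n ≈ 510 kN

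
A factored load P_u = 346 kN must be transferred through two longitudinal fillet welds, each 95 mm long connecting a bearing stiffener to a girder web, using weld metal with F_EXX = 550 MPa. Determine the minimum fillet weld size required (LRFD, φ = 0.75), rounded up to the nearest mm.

w = 11 mm

Total weld length L = 190 mm.
Required throat t_e = P_u / (φ × 0.6 F_EXX × L) = 346 / (0.75 × 0.6 × 550 × 190 × 10⁻³) = 7.358 mm.
Required leg w = t_e / 0.707 = 10.41 mm → use 11 mm.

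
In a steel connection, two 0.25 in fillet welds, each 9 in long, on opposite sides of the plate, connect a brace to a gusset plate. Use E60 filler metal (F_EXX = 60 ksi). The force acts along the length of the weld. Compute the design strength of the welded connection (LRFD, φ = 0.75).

φR_n ≈ 85.9 kips

Effective throat t_e = 0.707 × 0.25 = 0.1767 in.
Total length L = 18 in; A_we = 0.1767 × 18 = 3.181 in².
F_nw = 0.6 F_EXX = 0.6 × 60 = 36 ksi.
φR_n = 0.75 × 36 × 3.181 = 85.9 kips.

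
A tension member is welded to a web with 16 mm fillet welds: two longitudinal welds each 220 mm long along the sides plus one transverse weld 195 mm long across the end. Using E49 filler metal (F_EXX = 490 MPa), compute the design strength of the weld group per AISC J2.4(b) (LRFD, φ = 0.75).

φR_n ≈ 1660 kN

t_e = 0.707 × 16 = 11.31 mm.
R_nwl = 0.6 × 490 × 11.31 × 440 × 10⁻³ = 1463 kN (longitudinal, 2 welds).
R_nwt = 0.6 × 490 × 11.31 × 195 × 10⁻³ = 648.5 kN (transverse, base value).
(i) R_nwl + R_nwt = 2112 kN; (ii) 0.85 R_nwl + 1.5 R_nwt = 2217 kN.
R_n = max = 2217 kN [governs: (ii)]; φR_n = 1662 kN.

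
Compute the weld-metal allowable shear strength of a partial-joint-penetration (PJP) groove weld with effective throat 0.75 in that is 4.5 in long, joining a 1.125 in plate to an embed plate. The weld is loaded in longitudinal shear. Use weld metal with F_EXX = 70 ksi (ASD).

R_n/Ω ≈ 70.9 kip

Effective throat (given) t_e = 0.75 in.
A_we = 0.75 × 4.5 = 3.375 in².
F_nw = 0.6 F_EXX = 42 ksi.
R_n/Ω = (42 × 3.375) / 2.0 = 70.88 kip.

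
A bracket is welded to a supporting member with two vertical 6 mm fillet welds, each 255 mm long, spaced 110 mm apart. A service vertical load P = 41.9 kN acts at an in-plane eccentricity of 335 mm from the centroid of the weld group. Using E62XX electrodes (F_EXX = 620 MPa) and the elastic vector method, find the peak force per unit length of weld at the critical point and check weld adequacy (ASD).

f_max ≈ 491 N/mm; adequate

Total weld length L_w = 510 mm. Treat welds as unit-width lines.
Polar moment about centroid: J = 2[d³/12 + d(b/2)²] = 2[255³/12 + 255×55²] = 4306000 mm³.
Direct shear f_v = P/L_w = 41.9×10³ / 510 = 82.16 N/mm (vertical).
Torsion M = P·e = 41.9×10³ × 335 = 14036000 N·mm.
Critical point at (x, y) = (55, 127.5) from centroid. f_tx = M·y/J = 415.6 N/mm; f_ty = M·x/J = 179.3 N/mm.
Resultant f_max = √[f_tx² + (f_v + f_ty)²] = √[415.6² + (82.16 + 179.3)²] = 491 N/mm.
Capacity per unit length: r_n/Ω = (1/2.0) × 0.6 × 620 × (0.707 × 6) = 789 N/mm.
491 ≤ 789 → adequate.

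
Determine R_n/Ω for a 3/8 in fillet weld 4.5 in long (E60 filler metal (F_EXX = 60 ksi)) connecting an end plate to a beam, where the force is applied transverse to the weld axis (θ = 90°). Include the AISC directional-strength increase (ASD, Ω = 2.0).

R_n/Ω ≈ 32.2 kip

t_e = 0.707 × 0.375 = 0.2651 in; A_we = 0.2651 × 4.5 = 1.193 in².
Directional factor: 1.0 + 0.5 sin^1.5(90°) = 1.5.
F_nw = 0.6 × 60 × 1.5 = 54 ksi.
R_n/Ω = (54 × 1.193) / 2.0 = 32.21 kip.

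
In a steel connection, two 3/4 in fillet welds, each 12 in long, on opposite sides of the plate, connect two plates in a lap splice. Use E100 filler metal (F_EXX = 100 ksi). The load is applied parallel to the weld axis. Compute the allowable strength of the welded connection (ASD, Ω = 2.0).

R_n/Ω ≈ 382 kip

Effective throat t_e = 0.707 × 0.75 = 0.5302 in.
Total length L = 24 in; A_we = 0.5302 × 24 = 12.73 in².
F_nw = 0.6 F_EXX = 0.6 × 100 = 60 ksi.
R_n = 60 × 12.73 = 763.6 kip; R_n/Ω = 763.6/2.0 = 381.8 kip.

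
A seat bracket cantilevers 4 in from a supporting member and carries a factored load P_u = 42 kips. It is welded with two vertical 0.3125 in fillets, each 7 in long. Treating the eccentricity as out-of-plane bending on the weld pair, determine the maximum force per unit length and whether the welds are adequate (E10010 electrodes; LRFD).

f_max ≈ 10.7 kip/in; NOT adequate

E100XX → F_EXX = 100 ksi.
L_w = 2 × 7 = 14 in; section modulus (unit throat) S = 2 × L²/6 = 16.33 in².
Direct shear f_v = P/L_w = 42/14 = 3 kip/in.
Moment M = P × e = 42 × 4 = 168 kip·in; bending f_b = M/S = 10.29 kip/in.
f_max = √(f_v² + f_b²) = √(3² + 10.29²) = 10.71 kip/in.
φr_n = 0.75 × 0.6 × 100 × (0.707 × 0.3125) = 9.942 kip/in → NOT adequate.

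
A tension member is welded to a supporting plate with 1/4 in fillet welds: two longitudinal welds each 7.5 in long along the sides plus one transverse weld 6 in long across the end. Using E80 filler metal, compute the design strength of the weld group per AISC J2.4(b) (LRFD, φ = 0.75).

E80XX → F_EXX = 80 ksi.
t_e = 0.707 × 0.25 = 0.1767 in.
R_nwl = 0.6 × 80 × 0.1767 × 15 = 127.3 kips (longitudinal, 2 welds).
R_nwt = 0.6 × 80 × 0.1767 × 6 = 50.9 kips (transverse, base value).
(i) R_nwl + R_nwt = 178.2 kips; (ii) 0.85 R_nwl + 1.5 R_nwt = 184.5 kips.
R_n = max = 184.5 kips [governs: (ii)]; φR_n = 138.4 kips.

φR_n ≈ 138 kips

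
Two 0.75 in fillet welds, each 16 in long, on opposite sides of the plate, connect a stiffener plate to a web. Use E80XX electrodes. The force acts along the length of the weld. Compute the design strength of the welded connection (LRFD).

φR_n ≈ 611 kips

E80XX → F_EXX = 80 ksi.
Effective throat t_e = 0.707 × 0.75 = 0.5302 in.
Total length L = 32 in; A_we = 0.5302 × 32 = 16.97 in².
F_nw = 0.6 F_EXX = 0.6 × 80 = 48 ksi.
φR_n = 0.75 × 48 × 16.97 = 610.8 kips.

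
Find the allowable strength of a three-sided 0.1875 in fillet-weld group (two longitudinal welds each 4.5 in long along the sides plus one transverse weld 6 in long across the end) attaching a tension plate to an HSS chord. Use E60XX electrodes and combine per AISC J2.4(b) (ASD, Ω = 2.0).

R_n/Ω ≈ 39.7 kips

E60XX → F_EXX = 60 ksi.
t_e = 0.707 × 0.1875 = 0.1326 in.
R_nwl = 0.6 × 60 × 0.1326 × 9 = 42.95 kips (longitudinal, 2 welds).
R_nwt = 0.6 × 60 × 0.1326 × 6 = 28.63 kips (transverse, base value).
(i) R_nwl + R_nwt = 71.58 kips; (ii) 0.85 R_nwl + 1.5 R_nwt = 79.46 kips.
R_n = max = 79.46 kips [governs: (ii)]; R_n/Ω = 39.73 kips.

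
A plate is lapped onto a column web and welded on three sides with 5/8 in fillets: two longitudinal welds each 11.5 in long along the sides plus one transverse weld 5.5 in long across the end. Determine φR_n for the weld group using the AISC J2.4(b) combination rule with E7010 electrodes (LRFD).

E70XX → F_EXX = 70 ksi.
t_e = 0.707 × 0.625 = 0.4419 in.
R_nwl = 0.6 × 70 × 0.4419 × 23 = 426.9 kip (longitudinal, 2 welds).
R_nwt = 0.6 × 70 × 0.4419 × 5.5 = 102.1 kip (transverse, base value).
(i) R_nwl + R_nwt = 528.9 kip; (ii) 0.85 R_nwl + 1.5 R_nwt = 515.9 kip.
R_n = max = 528.9 kip [governs: (i)]; φR_n = 396.7 kip.

φR_n ≈ 397 kip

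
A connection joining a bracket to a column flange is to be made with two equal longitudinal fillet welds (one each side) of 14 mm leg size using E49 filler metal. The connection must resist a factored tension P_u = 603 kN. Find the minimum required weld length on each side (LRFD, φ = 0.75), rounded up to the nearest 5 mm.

E49XX → F_EXX = 490 MPa.
Throat t_e = 0.707 × 14 = 9.898 mm.
φr_n = 0.75 × 0.6 × 490 × 9.898 × 10⁻³ = 2.183 kN/mm.
L_req = P_u / φr_n = 603 / 2.183 = 276.3 mm total.
Per side: 276.3 / 2 = 138.1 mm.
Round up → use L = 140 mm on each side.

L = 140 mm on each side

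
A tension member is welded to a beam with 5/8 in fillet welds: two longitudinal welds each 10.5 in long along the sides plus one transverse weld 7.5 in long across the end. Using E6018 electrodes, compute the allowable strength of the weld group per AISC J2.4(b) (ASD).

R_n/Ω ≈ 231 kips

E60XX → F_EXX = 60 ksi.
t_e = 0.707 × 0.625 = 0.4419 in.
R_nwl = 0.6 × 60 × 0.4419 × 21 = 334.1 kips (longitudinal, 2 welds).
R_nwt = 0.6 × 60 × 0.4419 × 7.5 = 119.3 kips (transverse, base value).
(i) R_nwl + R_nwt = 453.4 kips; (ii) 0.85 R_nwl + 1.5 R_nwt = 462.9 kips.
R_n = max = 462.9 kips [governs: (ii)]; R_n/Ω = 231.5 kips.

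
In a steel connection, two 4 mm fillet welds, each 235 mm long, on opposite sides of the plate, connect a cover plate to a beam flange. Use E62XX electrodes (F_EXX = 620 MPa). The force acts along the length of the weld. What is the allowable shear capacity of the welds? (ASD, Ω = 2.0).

R_n/Ω ≈ 247 kN

Effective throat t_e = 0.707 × 4 = 2.828 mm.
Total length L = 470 mm; A_we = 2.828 × 470 = 1329 mm².
F_nw = 0.6 F_EXX = 0.6 × 620 = 372 MPa.
R_n = 372 × 1329 × 10⁻³ = 494.4 kN; R_n/Ω = 494.4/2.0 = 247.2 kN.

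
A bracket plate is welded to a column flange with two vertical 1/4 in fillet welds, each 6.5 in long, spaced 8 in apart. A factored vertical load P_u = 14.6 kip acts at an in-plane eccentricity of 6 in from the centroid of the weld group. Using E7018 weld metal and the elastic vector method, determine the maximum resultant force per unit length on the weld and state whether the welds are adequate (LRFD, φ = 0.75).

f_max ≈ 2.74 kip/in; adequate

E70XX → F_EXX = 70 ksi.
Total weld length L_w = 13 in. Treat welds as unit-width lines.
Polar moment about centroid: J = 2[d³/12 + d(b/2)²] = 2[6.5³/12 + 6.5×4²] = 253.8 in³.
Direct shear f_v = P/L_w = 14.6 / 13 = 1.123 kip/in (vertical).
Torsion M = P·e = 14.6 × 6 = 87.6 kip·in.
Critical point at (x, y) = (4, 3.25) from centroid. f_tx = M·y/J = 1.122 kip/in; f_ty = M·x/J = 1.381 kip/in.
Resultant f_max = √[f_tx² + (f_v + f_ty)²] = √[1.122² + (1.123 + 1.381)²] = 2.744 kip/in.
Capacity per unit length: φr_n = 0.75 × 0.6 × 70 × (0.707 × 0.25) = 5.568 kip/in.
2.744 ≤ 5.568 → adequate.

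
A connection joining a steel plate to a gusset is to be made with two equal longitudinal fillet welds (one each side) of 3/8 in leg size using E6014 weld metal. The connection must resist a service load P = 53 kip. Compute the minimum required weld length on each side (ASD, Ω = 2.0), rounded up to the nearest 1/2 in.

E60XX → F_EXX = 60 ksi.
Throat t_e = 0.707 × 0.375 = 0.2651 in.
r_n/Ω = (0.6 × 60 × 0.2651) / 2.0 = 4.772 kip/in.
L_req = P / (r_n/Ω) = 53 / 4.772 = 11.11 in total.
Per side: 11.11 / 2 = 5.553 in.
Round up → use L = 6 in on each side.

L = 6 in on each side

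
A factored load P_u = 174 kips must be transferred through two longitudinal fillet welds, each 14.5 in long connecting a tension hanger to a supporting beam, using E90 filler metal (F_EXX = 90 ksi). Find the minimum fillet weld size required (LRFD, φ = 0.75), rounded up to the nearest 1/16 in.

Total weld length L = 29 in.
Required throat t_e = P_u / (φ × 0.6 F_EXX × L) = 174 / (0.75 × 0.6 × 90 × 29) = 0.1481 in.
Required leg w = t_e / 0.707 = 0.2095 in → use 1/4 in.

w = 1/4 in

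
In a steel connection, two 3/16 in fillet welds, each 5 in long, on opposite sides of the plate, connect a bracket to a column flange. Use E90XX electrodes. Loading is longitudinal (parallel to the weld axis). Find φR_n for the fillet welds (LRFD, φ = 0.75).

E90XX → F_EXX = 90 ksi.
Effective throat t_e = 0.707 × 0.1875 = 0.1326 in.
Total length L = 10 in; A_we = 0.1326 × 10 = 1.326 in².
F_nw = 0.6 F_EXX = 0.6 × 90 = 54 ksi.
φR_n = 0.75 × 54 × 1.326 = 53.69 kips.

φR_n ≈ 53.7 kips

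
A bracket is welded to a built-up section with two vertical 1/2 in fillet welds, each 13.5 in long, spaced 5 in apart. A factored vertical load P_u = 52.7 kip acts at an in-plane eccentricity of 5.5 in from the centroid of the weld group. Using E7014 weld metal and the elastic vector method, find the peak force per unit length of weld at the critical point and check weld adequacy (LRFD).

f_max ≈ 4.66 kip/in; adequate

E70XX → F_EXX = 70 ksi.
Total weld length L_w = 27 in. Treat welds as unit-width lines.
Polar moment about centroid: J = 2[d³/12 + d(b/2)²] = 2[13.5³/12 + 13.5×2.5²] = 578.8 in³.
Direct shear f_v = P/L_w = 52.7 / 27 = 1.952 kip/in (vertical).
Torsion M = P·e = 52.7 × 5.5 = 289.85 kip·in.
Critical point at (x, y) = (2.5, 6.75) from centroid. f_tx = M·y/J = 3.38 kip/in; f_ty = M·x/J = 1.252 kip/in.
Resultant f_max = √[f_tx² + (f_v + f_ty)²] = √[3.38² + (1.952 + 1.252)²] = 4.657 kip/in.
Capacity per unit length: φr_n = 0.75 × 0.6 × 70 × (0.707 × 0.5) = 11.14 kip/in.
4.657 ≤ 11.14 → adequate.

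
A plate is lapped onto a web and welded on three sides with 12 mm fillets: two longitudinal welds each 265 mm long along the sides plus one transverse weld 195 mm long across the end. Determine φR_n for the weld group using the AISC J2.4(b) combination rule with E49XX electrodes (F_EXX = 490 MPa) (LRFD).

t_e = 0.707 × 12 = 8.484 mm.
R_nwl = 0.6 × 490 × 8.484 × 530 × 10⁻³ = 1322 kN (longitudinal, 2 welds).
R_nwt = 0.6 × 490 × 8.484 × 195 × 10⁻³ = 486.4 kN (transverse, base value).
(i) R_nwl + R_nwt = 1808 kN; (ii) 0.85 R_nwl + 1.5 R_nwt = 1853 kN.
R_n = max = 1853 kN [governs: (ii)]; φR_n = 1390 kN.

φR_n ≈ 1390 kN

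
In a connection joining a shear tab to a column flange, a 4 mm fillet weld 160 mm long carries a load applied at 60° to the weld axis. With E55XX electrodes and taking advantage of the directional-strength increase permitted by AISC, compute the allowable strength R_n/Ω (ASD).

E55XX → F_EXX = 550 MPa.
t_e = 0.707 × 4 = 2.828 mm; A_we = 2.828 × 160 = 452.5 mm².
Directional factor: 1.0 + 0.5 sin^1.5(60°) = 1.403.
F_nw = 0.6 × 550 × 1.403 = 463 MPa.
R_n/Ω = (463 × 452.5) / 2.0 × 10⁻³ = 104.7 kN.

R_n/Ω ≈ 105 kN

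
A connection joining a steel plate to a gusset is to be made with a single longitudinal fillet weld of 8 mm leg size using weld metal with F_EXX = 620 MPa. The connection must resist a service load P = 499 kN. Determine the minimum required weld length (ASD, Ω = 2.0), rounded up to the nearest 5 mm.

Throat t_e = 0.707 × 8 = 5.656 mm.
r_n/Ω = (0.6 × 620 × 5.656) / 2.0 = 1052 N/mm = 1.052 kN/mm.
L_req = P / (r_n/Ω) = 499 / 1.052 = 474.3 mm total.
Round up → use L = 475 mm.

L = 475 mm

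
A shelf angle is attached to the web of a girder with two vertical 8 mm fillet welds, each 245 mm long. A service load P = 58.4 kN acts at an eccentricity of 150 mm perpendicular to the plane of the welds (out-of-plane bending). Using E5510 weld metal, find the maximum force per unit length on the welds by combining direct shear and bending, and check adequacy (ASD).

f_max ≈ 454 N/mm; adequate

E55XX → F_EXX = 550 MPa.
L_w = 2 × 245 = 490 mm; section modulus (unit throat) S = 2 × L²/6 = 20010 mm².
Direct shear f_v = P/L_w = 58.4×10³/490 = 119.2 N/mm.
Moment M = P × e = 58.4×10³ × 150 = 8760000 N·mm; bending f_b = M/S = 437.8 N/mm.
f_max = √(f_v² + f_b²) = √(119.2² + 437.8²) = 453.7 N/mm.
r_n/Ω = (1/2.0) × 0.6 × 550 × (0.707 × 8) = 933.2 N/mm → adequate.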